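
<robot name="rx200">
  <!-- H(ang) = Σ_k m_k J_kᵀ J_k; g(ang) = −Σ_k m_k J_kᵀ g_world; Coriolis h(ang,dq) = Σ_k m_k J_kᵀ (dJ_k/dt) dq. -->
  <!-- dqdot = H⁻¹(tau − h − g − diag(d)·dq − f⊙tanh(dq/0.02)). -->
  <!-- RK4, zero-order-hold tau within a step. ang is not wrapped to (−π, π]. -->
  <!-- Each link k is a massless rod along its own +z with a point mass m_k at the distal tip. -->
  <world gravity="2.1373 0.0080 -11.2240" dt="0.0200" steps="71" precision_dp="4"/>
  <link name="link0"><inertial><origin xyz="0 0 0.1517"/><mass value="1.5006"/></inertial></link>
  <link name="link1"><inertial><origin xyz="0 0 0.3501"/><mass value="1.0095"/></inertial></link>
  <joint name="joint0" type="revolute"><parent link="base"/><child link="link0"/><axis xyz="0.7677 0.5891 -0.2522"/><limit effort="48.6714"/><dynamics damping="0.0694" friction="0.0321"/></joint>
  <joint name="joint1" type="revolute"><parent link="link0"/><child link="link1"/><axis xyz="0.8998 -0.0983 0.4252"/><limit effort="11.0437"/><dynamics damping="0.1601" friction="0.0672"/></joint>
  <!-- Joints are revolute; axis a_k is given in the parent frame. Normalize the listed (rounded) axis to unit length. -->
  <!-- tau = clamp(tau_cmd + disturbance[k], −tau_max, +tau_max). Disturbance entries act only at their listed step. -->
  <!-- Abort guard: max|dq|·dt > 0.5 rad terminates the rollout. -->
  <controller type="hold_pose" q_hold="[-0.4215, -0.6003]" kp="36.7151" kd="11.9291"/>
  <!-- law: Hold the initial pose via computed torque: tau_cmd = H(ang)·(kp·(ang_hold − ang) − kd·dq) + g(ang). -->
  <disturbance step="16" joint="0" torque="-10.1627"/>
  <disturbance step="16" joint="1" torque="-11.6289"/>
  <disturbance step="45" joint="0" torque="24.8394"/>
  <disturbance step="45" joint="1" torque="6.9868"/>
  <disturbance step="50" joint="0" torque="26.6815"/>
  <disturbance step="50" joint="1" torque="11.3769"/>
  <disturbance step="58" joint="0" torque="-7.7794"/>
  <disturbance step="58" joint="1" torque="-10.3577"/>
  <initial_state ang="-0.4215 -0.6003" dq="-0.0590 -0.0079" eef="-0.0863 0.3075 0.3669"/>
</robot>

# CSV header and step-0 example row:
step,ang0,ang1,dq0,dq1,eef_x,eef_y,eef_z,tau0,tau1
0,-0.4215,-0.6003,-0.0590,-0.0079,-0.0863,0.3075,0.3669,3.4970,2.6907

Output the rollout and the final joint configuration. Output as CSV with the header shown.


step,ang0,ang1,dq0,dq1,eef_x,eef_y,eef_z,tau0,tau1
1,-0.4225,-0.6004,-0.0432,-0.0037,-0.0866,0.3078,0.3666,3.4597,2.6758
2,-0.4233,-0.6005,-0.0300,-0.0024,-0.0868,0.3080,0.3663,3.4282,2.6654
3,-0.4238,-0.6005,-0.0196,-0.0018,-0.0870,0.3081,0.3662,3.4022,2.6574
4,-0.4241,-0.6005,-0.0117,-0.0013,-0.0871,0.3082,0.3661,3.3816,2.6510
5,-0.4242,-0.6006,-0.0060,-0.0008,-0.0871,0.3082,0.3660,3.3660,2.6461
6,-0.4243,-0.6006,-0.0021,-0.0004,-0.0871,0.3083,0.3660,3.3544,2.6424
7,-0.4243,-0.6006,0.0005,-0.0000,-0.0871,0.3083,0.3660,3.3457,2.6396
8,-0.4243,-0.6006,0.0023,0.0003,-0.0871,0.3083,0.3660,3.3393,2.6376
9,-0.4242,-0.6006,0.0035,0.0004,-0.0871,0.3082,0.3660,3.3344,2.6360
10,-0.4242,-0.6006,0.0042,0.0005,-0.0871,0.3082,0.3661,3.3306,2.6349
11,-0.4241,-0.6006,0.0046,0.0006,-0.0871,0.3082,0.3661,3.3276,2.6340
12,-0.4240,-0.6005,0.0049,0.0006,-0.0870,0.3082,0.3661,3.3252,2.6333
13,-0.4239,-0.6005,0.0050,0.0007,-0.0870,0.3081,0.3661,3.3232,2.6328
14,-0.4238,-0.6005,0.0050,0.0007,-0.0870,0.3081,0.3662,3.3215,2.6323
15,-0.4237,-0.6005,0.0049,0.0006,-0.0870,0.3081,0.3662,3.3200,2.6319
16,-0.4236,-0.6005,0.0048,0.0006,-0.0869,0.3080,0.3662,-6.8439,-8.9973
17,-0.4250,-0.6220,-0.1580,-2.1300,-0.0846,0.3127,0.3613,5.8420,5.4775
18,-0.4282,-0.6583,-0.1589,-1.5117,-0.0807,0.3205,0.3526,5.4241,4.9358
19,-0.4312,-0.6838,-0.1408,-1.0417,-0.0781,0.3260,0.3462,5.0688,4.4958
20,-0.4338,-0.7010,-0.1146,-0.6841,-0.0764,0.3297,0.3417,4.7694,4.1394
21,-0.4358,-0.7119,-0.0867,-0.4124,-0.0754,0.3321,0.3386,4.5182,3.8509
22,-0.4373,-0.7181,-0.0602,-0.2069,-0.0749,0.3336,0.3368,4.3082,3.6173
23,-0.4383,-0.7207,-0.0368,-0.0525,-0.0748,0.3342,0.3360,4.1331,3.4281
24,-0.4388,-0.7207,-0.0132,0.0466,-0.0749,0.3344,0.3358,3.9879,3.2909
25,-0.4389,-0.7192,0.0078,0.1051,-0.0752,0.3341,0.3361,3.8718,3.1957
26,-0.4386,-0.7167,0.0220,0.1482,-0.0755,0.3336,0.3368,3.7803,3.1180
27,-0.4380,-0.7134,0.0321,0.1784,-0.0758,0.3329,0.3377,3.7056,3.0544
28,-0.4373,-0.7096,0.0394,0.1984,-0.0761,0.3321,0.3387,3.6434,3.0024
29,-0.4365,-0.7055,0.0445,0.2104,-0.0765,0.3312,0.3399,3.5914,2.9596
30,-0.4355,-0.7013,0.0478,0.2162,-0.0768,0.3302,0.3411,3.5478,2.9243
31,-0.4346,-0.6969,0.0497,0.2174,-0.0772,0.3292,0.3423,3.5112,2.8951
32,-0.4336,-0.6926,0.0504,0.2151,-0.0775,0.3282,0.3436,3.4805,2.8710
33,-0.4326,-0.6884,0.0502,0.2103,-0.0778,0.3272,0.3448,3.4546,2.8509
34,-0.4316,-0.6842,0.0493,0.2037,-0.0781,0.3262,0.3460,3.4329,2.8342
35,-0.4306,-0.6802,0.0479,0.1959,-0.0784,0.3252,0.3472,3.4147,2.8201
36,-0.4296,-0.6764,0.0461,0.1872,-0.0786,0.3243,0.3483,3.3993,2.8083
37,-0.4287,-0.6728,0.0441,0.1780,-0.0789,0.3234,0.3494,3.3865,2.7984
38,-0.4279,-0.6693,0.0418,0.1686,-0.0791,0.3225,0.3504,3.3757,2.7900
39,-0.4271,-0.6660,0.0394,0.1592,-0.0793,0.3217,0.3513,3.3666,2.7828
40,-0.4263,-0.6629,0.0370,0.1499,-0.0795,0.3209,0.3522,3.3590,2.7767
41,-0.4256,-0.6600,0.0346,0.1408,-0.0797,0.3202,0.3530,3.3526,2.7714
42,-0.4249,-0.6573,0.0322,0.1320,-0.0799,0.3195,0.3538,3.3472,2.7669
43,-0.4243,-0.6547,0.0299,0.1235,-0.0801,0.3189,0.3546,3.3426,2.7630
44,-0.4237,-0.6523,0.0277,0.1154,-0.0802,0.3183,0.3552,3.3387,2.7596
45,-0.4232,-0.6501,0.0256,0.1077,-0.0804,0.3177,0.3559,28.1747,9.7434
46,-0.4043,-0.6474,1.8592,0.1716,-0.0752,0.3124,0.3619,-2.8917,1.0042
47,-0.3718,-0.6439,1.3969,0.1742,-0.0661,0.3031,0.3717,-1.9734,1.2589
48,-0.3476,-0.6405,1.0248,0.1618,-0.0594,0.2958,0.3788,-1.1921,1.4851
49,-0.3301,-0.6374,0.7259,0.1430,-0.0546,0.2903,0.3840,-0.5263,1.6828
50,-0.3180,-0.6348,0.4869,0.1226,-0.0513,0.2864,0.3876,26.7233,11.0437
51,-0.2916,-0.6279,2.1496,0.5731,-0.0442,0.2773,0.3954,-6.1657,-0.3097
52,-0.2549,-0.6175,1.5326,0.4651,-0.0342,0.2641,0.4060,-4.7744,0.1419
53,-0.2292,-0.6092,1.0423,0.3597,-0.0273,0.2544,0.4132,-3.5872,0.5425
54,-0.2122,-0.6029,0.6536,0.2657,-0.0228,0.2477,0.4179,-2.5724,0.8917
55,-0.2022,-0.5984,0.3466,0.1866,-0.0202,0.2435,0.4207,-1.7042,1.1924
56,-0.1977,-0.5953,0.1059,0.1224,-0.0192,0.2413,0.4222,-0.9610,1.4489
57,-0.1975,-0.5934,-0.0789,0.0704,-0.0193,0.2408,0.4226,-0.3297,1.6664
58,-0.2004,-0.5924,-0.2162,0.0279,-0.0203,0.2415,0.4222,-7.5801,-8.5085
59,-0.2059,-0.6121,-0.3473,-1.9765,-0.0198,0.2478,0.4174,2.6052,4.5427
60,-0.2141,-0.6459,-0.4628,-1.4096,-0.0184,0.2578,0.4092,2.7035,4.2042
61,-0.2240,-0.6697,-0.5306,-0.9759,-0.0185,0.2660,0.4024,2.7811,3.9214
62,-0.2350,-0.6859,-0.5657,-0.6445,-0.0198,0.2727,0.3967,2.8436,3.6871
63,-0.2464,-0.6962,-0.5782,-0.3921,-0.0220,0.2782,0.3920,2.8949,3.4943
64,-0.2580,-0.7021,-0.5752,-0.2010,-0.0247,0.2828,0.3881,2.9380,3.3360
65,-0.2693,-0.7047,-0.5617,-0.0576,-0.0278,0.2866,0.3849,2.9747,3.2064
66,-0.2803,-0.7048,-0.5380,0.0365,-0.0310,0.2898,0.3823,3.0063,3.1129
67,-0.2907,-0.7036,-0.5058,0.0859,-0.0343,0.2925,0.3800,3.0337,3.0565
68,-0.3005,-0.7016,-0.4730,0.1206,-0.0375,0.2949,0.3780,3.0573,3.0104
69,-0.3097,-0.6989,-0.4404,0.1442,-0.0405,0.2969,0.3763,3.0778,2.9722
70,-0.3181,-0.6959,-0.4087,0.1594,-0.0435,0.2987,0.3748,3.0956,2.9406
71,-0.3260,-0.6926,-0.3781,0.1681,-0.0462,0.3002,0.3735,,
# final ang (rad): -0.3260 -0.6926


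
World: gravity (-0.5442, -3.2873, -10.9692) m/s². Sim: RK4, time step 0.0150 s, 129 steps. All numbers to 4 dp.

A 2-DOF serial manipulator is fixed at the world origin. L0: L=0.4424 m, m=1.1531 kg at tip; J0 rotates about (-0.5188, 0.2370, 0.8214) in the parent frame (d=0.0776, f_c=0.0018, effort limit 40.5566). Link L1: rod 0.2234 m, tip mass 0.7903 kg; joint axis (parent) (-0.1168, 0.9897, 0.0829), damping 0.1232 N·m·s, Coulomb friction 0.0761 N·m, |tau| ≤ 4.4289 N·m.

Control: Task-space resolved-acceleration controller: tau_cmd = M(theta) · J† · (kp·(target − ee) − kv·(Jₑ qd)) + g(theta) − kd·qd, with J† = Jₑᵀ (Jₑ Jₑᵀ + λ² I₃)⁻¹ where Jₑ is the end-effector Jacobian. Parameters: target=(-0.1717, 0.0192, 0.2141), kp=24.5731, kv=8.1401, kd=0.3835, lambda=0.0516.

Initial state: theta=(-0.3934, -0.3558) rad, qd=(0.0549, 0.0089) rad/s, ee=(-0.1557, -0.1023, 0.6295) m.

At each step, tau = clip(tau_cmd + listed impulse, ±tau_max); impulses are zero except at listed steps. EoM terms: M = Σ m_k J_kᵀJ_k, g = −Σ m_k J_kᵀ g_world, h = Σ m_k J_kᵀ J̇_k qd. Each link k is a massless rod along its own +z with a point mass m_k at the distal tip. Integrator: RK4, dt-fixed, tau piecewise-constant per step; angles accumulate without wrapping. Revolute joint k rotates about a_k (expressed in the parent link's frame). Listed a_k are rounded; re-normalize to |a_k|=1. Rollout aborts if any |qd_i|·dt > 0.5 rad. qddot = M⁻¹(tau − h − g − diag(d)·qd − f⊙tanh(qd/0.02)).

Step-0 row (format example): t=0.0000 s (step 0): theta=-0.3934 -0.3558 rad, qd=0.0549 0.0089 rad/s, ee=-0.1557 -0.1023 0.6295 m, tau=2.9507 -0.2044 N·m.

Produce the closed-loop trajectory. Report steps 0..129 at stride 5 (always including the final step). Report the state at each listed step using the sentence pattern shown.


t=0.0750 s (step 5): theta=-0.3783 -0.4040 rad, qd=0.2827 -0.9928 rad/s, ee=-0.1614 -0.0963 0.6262 m, tau=2.8843 0.4748 N·m.
t=0.1500 s (step 10): theta=-0.3541 -0.4869 rad, qd=0.3640 -1.1882 rad/s, ee=-0.1713 -0.0866 0.6194 m, tau=2.8575 0.6771 N·m.
t=0.2250 s (step 15): theta=-0.3234 -0.5800 rad, qd=0.4568 -1.2905 rad/s, ee=-0.1811 -0.0757 0.6105 m, tau=2.7965 0.8278 N·m.
t=0.3000 s (step 20): theta=-0.2851 -0.6799 rad, qd=0.5694 -1.3745 rad/s, ee=-0.1899 -0.0640 0.5996 m, tau=2.7018 0.9738 N·m.
t=0.3750 s (step 25): theta=-0.2378 -0.7856 rad, qd=0.6950 -1.4438 rad/s, ee=-0.1970 -0.0519 0.5867 m, tau=2.5736 1.1183 N·m.
t=0.4500 s (step 30): theta=-0.1809 -0.8958 rad, qd=0.8223 -1.4930 rad/s, ee=-0.2022 -0.0398 0.5720 m, tau=2.4090 1.2574 N·m.
t=0.5250 s (step 35): theta=-0.1149 -1.0087 rad, qd=0.9350 -1.5159 rad/s, ee=-0.2053 -0.0283 0.5556 m, tau=2.2052 1.3860 N·m.
t=0.6000 s (step 40): theta=-0.0416 -1.1222 rad, qd=1.0128 -1.5085 rad/s, ee=-0.2063 -0.0178 0.5378 m, tau=1.9655 1.4993 N·m.
t=0.6750 s (step 45): theta=0.0355 -1.2341 rad, qd=1.0363 -1.4711 rad/s, ee=-0.2055 -0.0089 0.5192 m, tau=1.7025 1.5936 N·m.
t=0.7500 s (step 50): theta=0.1120 -1.3421 rad, qd=0.9940 -1.4083 rad/s, ee=-0.2032 -0.0017 0.5002 m, tau=1.4377 1.6674 N·m.
t=0.8250 s (step 55): theta=0.1829 -1.4448 rad, qd=0.8871 -1.3277 rad/s, ee=-0.2001 0.0037 0.4813 m, tau=1.1947 1.7208 N·m.
t=0.9000 s (step 60): theta=0.2437 -1.5409 rad, qd=0.7280 -1.2367 rad/s, ee=-0.1965 0.0075 0.4628 m, tau=0.9913 1.7550 N·m.
t=0.9750 s (step 65): theta=0.2912 -1.6301 rad, qd=0.5353 -1.1417 rad/s, ee=-0.1930 0.0099 0.4450 m, tau=0.8366 1.7714 N·m.
t=1.0500 s (step 70): theta=0.3236 -1.7122 rad, qd=0.3277 -1.0469 rad/s, ee=-0.1897 0.0112 0.4280 m, tau=0.7316 1.7718 N·m.
t=1.1250 s (step 75): theta=0.3403 -1.7872 rad, qd=0.1203 -0.9549 rad/s, ee=-0.1868 0.0116 0.4121 m, tau=0.6725 1.7579 N·m.
t=1.2000 s (step 80): theta=0.3419 -1.8555 rad, qd=-0.0750 -0.8673 rad/s, ee=-0.1845 0.0115 0.3971 m, tau=0.6525 1.7317 N·m.
t=1.2750 s (step 85): theta=0.3295 -1.9175 rad, qd=-0.2525 -0.7848 rad/s, ee=-0.1827 0.0111 0.3831 m, tau=0.6659 1.6947 N·m.
t=1.3500 s (step 90): theta=0.3045 -1.9734 rad, qd=-0.4099 -0.7079 rad/s, ee=-0.1815 0.0105 0.3702 m, tau=0.7085 1.6490 N·m.
t=1.4250 s (step 95): theta=0.2686 -2.0238 rad, qd=-0.5450 -0.6367 rad/s, ee=-0.1807 0.0098 0.3582 m, tau=0.7743 1.5964 N·m.
t=1.5000 s (step 100): theta=0.2234 -2.0691 rad, qd=-0.6572 -0.5715 rad/s, ee=-0.1804 0.0092 0.3472 m, tau=0.8583 1.5389 N·m.
t=1.5750 s (step 105): theta=0.1706 -2.1098 rad, qd=-0.7471 -0.5120 rad/s, ee=-0.1805 0.0087 0.3370 m, tau=0.9555 1.4782 N·m.
t=1.6500 s (step 110): theta=0.1119 -2.1461 rad, qd=-0.8154 -0.4584 rad/s, ee=-0.1809 0.0083 0.3277 m, tau=1.0614 1.4164 N·m.
t=1.7250 s (step 115): theta=0.0488 -2.1787 rad, qd=-0.8638 -0.4102 rad/s, ee=-0.1815 0.0081 0.3191 m, tau=1.1716 1.3550 N·m.
t=1.8000 s (step 120): theta=-0.0172 -2.2079 rad, qd=-0.8939 -0.3673 rad/s, ee=-0.1823 0.0080 0.3113 m, tau=1.2824 1.2954 N·m.
t=1.8750 s (step 125): theta=-0.0848 -2.2340 rad, qd=-0.9079 -0.3293 rad/s, ee=-0.1833 0.0082 0.3041 m, tau=1.3904 1.2389 N·m.
t=1.9350 s (step 129): theta=-0.1393 -2.2529 rad, qd=-0.9088 -0.3021 rad/s, ee=-0.1841 0.0084 0.2988 m.


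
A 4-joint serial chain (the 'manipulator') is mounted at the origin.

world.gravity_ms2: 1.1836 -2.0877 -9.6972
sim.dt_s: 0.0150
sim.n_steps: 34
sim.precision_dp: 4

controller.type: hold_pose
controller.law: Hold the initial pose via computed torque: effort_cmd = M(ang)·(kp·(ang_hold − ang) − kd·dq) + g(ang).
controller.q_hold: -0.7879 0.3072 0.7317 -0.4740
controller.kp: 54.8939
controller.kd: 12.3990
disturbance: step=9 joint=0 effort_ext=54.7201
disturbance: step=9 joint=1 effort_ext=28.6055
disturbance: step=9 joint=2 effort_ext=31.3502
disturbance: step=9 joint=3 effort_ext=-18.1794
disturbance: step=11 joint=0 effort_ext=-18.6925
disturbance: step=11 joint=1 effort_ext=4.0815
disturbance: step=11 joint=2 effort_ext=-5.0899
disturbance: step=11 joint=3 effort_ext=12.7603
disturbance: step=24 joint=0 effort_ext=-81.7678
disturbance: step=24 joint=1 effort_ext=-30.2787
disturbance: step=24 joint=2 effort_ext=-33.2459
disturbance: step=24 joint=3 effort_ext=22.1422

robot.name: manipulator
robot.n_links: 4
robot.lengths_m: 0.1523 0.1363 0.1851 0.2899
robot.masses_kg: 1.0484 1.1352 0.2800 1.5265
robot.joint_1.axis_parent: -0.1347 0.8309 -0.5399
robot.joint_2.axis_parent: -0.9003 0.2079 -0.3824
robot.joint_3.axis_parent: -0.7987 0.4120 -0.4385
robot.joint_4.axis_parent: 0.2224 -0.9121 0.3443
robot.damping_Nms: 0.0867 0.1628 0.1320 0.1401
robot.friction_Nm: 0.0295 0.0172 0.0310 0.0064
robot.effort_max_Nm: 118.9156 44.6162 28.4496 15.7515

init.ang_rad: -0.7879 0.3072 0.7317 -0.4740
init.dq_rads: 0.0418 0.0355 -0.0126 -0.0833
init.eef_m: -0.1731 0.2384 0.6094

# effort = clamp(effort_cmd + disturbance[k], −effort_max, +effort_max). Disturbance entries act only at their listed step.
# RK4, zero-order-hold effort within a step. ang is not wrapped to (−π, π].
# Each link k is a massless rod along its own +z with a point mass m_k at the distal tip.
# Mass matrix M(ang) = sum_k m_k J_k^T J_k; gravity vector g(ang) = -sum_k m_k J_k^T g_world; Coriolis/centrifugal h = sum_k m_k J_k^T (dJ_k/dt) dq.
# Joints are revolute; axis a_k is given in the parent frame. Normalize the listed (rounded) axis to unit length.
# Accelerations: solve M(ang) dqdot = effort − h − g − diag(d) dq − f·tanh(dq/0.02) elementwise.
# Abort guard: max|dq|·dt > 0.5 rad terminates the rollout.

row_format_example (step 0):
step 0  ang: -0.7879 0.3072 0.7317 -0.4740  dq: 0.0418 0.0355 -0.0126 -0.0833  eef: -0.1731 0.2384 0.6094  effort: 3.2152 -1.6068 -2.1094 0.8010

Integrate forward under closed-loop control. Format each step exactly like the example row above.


step 1  ang: -0.7873 0.3075 0.7318 -0.4749  dq: 0.0347 0.0165 0.0072 -0.0543  eef: -0.1724 0.2385 0.6095  effort: 3.3002 -1.5722 -2.0721 0.7737
step 2  ang: -0.7868 0.3077 0.7320 -0.4756  dq: 0.0281 0.0121 0.0067 -0.0411  eef: -0.1718 0.2386 0.6095  effort: 3.3783 -1.5406 -2.0357 0.7488
step 3  ang: -0.7865 0.3078 0.7321 -0.4761  dq: 0.0220 0.0092 0.0053 -0.0309  eef: -0.1714 0.2387 0.6095  effort: 3.4496 -1.5122 -2.0029 0.7263
step 4  ang: -0.7862 0.3079 0.7322 -0.4765  dq: 0.0166 0.0072 0.0036 -0.0229  eef: -0.1710 0.2387 0.6095  effort: 3.5142 -1.4867 -1.9734 0.7061
step 5  ang: -0.7860 0.3080 0.7322 -0.4768  dq: 0.0118 0.0058 0.0018 -0.0166  eef: -0.1708 0.2388 0.6095  effort: 3.5723 -1.4640 -1.9470 0.6879
step 6  ang: -0.7858 0.3080 0.7323 -0.4770  dq: 0.0078 0.0051 -0.0003 -0.0118  eef: -0.1706 0.2388 0.6095  effort: 3.6241 -1.4437 -1.9235 0.6718
step 7  ang: -0.7857 0.3081 0.7323 -0.4771  dq: 0.0044 0.0047 -0.0024 -0.0083  eef: -0.1705 0.2388 0.6095  effort: 3.6700 -1.4257 -1.9027 0.6576
step 8  ang: -0.7857 0.3081 0.7324 -0.4771  dq: 0.0016 0.0043 -0.0041 -0.0054  eef: -0.1705 0.2388 0.6095  effort: 3.7106 -1.4097 -1.8844 0.6451
step 9  ang: -0.7857 0.3081 0.7324 -0.4771  dq: -0.0006 0.0038 -0.0052 -0.0028  eef: -0.1705 0.2388 0.6095  effort: 58.4664 27.2100 28.4496 -15.7515
step 10  ang: -0.7838 0.3070 0.7457 -0.4793  dq: 0.2469 -0.0829 1.7028 -0.3198  eef: -0.1649 0.2408 0.6084  effort: -6.8299 -6.9240 -7.7097 3.7676
step 11  ang: -0.7803 0.3072 0.7669 -0.4841  dq: 0.2238 0.0719 1.1644 -0.3012  eef: -0.1549 0.2443 0.6062  effort: -24.3247 -2.2007 -12.1001 15.7515
step 12  ang: -0.7782 0.3140 0.7795 -0.4781  dq: 0.0570 0.8328 0.5216 1.0970  eef: -0.1497 0.2492 0.6038  effort: -0.9111 -6.4935 -5.3963 0.5581
step 13  ang: -0.7775 0.3259 0.7853 -0.4637  dq: 0.0363 0.7370 0.2731 0.8260  eef: -0.1483 0.2554 0.6012  effort: -0.3127 -5.8887 -4.9476 0.5100
step 14  ang: -0.7770 0.3361 0.7882 -0.4529  dq: 0.0187 0.6179 0.1173 0.6200  eef: -0.1474 0.2601 0.5992  effort: 0.2315 -5.3345 -4.5433 0.4752
step 15  ang: -0.7769 0.3444 0.7891 -0.4449  dq: 0.0048 0.4929 0.0196 0.4619  eef: -0.1471 0.2637 0.5976  effort: 0.7243 -4.8293 -4.1795 0.4494
step 16  ang: -0.7769 0.3508 0.7891 -0.4388  dq: -0.0050 0.3521 -0.0121 0.3585  eef: -0.1471 0.2663 0.5965  effort: 1.1683 -4.3710 -3.8577 0.4302
step 17  ang: -0.7770 0.3551 0.7888 -0.4340  dq: -0.0125 0.2202 -0.0181 0.2822  eef: -0.1474 0.2680 0.5958  effort: 1.5676 -3.9575 -3.5725 0.4158
step 18  ang: -0.7772 0.3576 0.7885 -0.4303  dq: -0.0185 0.1111 -0.0236 0.2162  eef: -0.1480 0.2691 0.5953  effort: 1.9259 -3.5858 -3.3175 0.4048
step 19  ang: -0.7776 0.3586 0.7881 -0.4274  dq: -0.0232 0.0227 -0.0299 0.1589  eef: -0.1487 0.2696 0.5951  effort: 2.2464 -3.2531 -3.0899 0.3962
step 20  ang: -0.7779 0.3585 0.7876 -0.4255  dq: -0.0285 -0.0357 -0.0515 0.0984  eef: -0.1497 0.2696 0.5951  effort: 2.5320 -2.9602 -2.8874 0.3896
step 21  ang: -0.7784 0.3576 0.7866 -0.4244  dq: -0.0329 -0.0780 -0.0742 0.0449  eef: -0.1508 0.2693 0.5953  effort: 2.7850 -2.7021 -2.7080 0.3844
step 22  ang: -0.7789 0.3562 0.7854 -0.4241  dq: -0.0353 -0.1144 -0.0884 0.0053  eef: -0.1519 0.2686 0.5957  effort: 3.0080 -2.4737 -2.5494 0.3804
step 23  ang: -0.7794 0.3542 0.7840 -0.4242  dq: -0.0354 -0.1475 -0.0932 -0.0196  eef: -0.1531 0.2677 0.5961  effort: 3.2034 -2.2726 -2.4101 0.3765
step 24  ang: -0.7800 0.3518 0.7826 -0.4246  dq: -0.0344 -0.1739 -0.0948 -0.0368  eef: -0.1544 0.2667 0.5966  effort: -78.3943 -32.3753 -28.4496 15.7515
step 25  ang: -0.7989 0.3388 0.8058 -0.4285  dq: -2.4905 -1.4904 3.0596 -0.5273  eef: -0.1612 0.2625 0.5941  effort: 19.3916 3.9469 2.9663 -2.6245
step 26  ang: -0.8326 0.3218 0.8416 -0.4383  dq: -2.0019 -0.8161 1.7832 -0.7442  eef: -0.1726 0.2558 0.5891  effort: 17.7889 3.4616 2.6268 -2.3110
step 27  ang: -0.8594 0.3125 0.8622 -0.4497  dq: -1.5692 -0.4544 1.0083 -0.7548  eef: -0.1820 0.2501 0.5854  effort: 16.2972 3.0025 2.2599 -2.0116
step 28  ang: -0.8801 0.3072 0.8736 -0.4604  dq: -1.1946 -0.2620 0.5206 -0.6761  eef: -0.1897 0.2452 0.5827  effort: 14.9220 2.5701 1.8863 -1.7333
step 29  ang: -0.8956 0.3040 0.8790 -0.4697  dq: -0.8757 -0.1610 0.2045 -0.5658  eef: -0.1960 0.2412 0.5809  effort: 13.6620 2.1645 1.5187 -1.4779
step 30  ang: -0.9067 0.3020 0.8804 -0.4773  dq: -0.6074 -0.1137 0.0020 -0.4465  eef: -0.2009 0.2379 0.5798  effort: 12.5124 1.7861 1.1642 -1.2450
step 31  ang: -0.9142 0.3003 0.8798 -0.4830  dq: -0.3839 -0.1226 -0.0870 -0.3073  eef: -0.2046 0.2353 0.5793  effort: 11.4669 1.4341 0.8200 -1.0335
step 32  ang: -0.9185 0.2984 0.8780 -0.4867  dq: -0.2006 -0.1307 -0.1483 -0.1939  eef: -0.2074 0.2332 0.5792  effort: 10.5188 1.1085 0.4982 -0.8416
step 33  ang: -0.9204 0.2964 0.8754 -0.4889  dq: -0.0513 -0.1330 -0.1951 -0.1054  eef: -0.2092 0.2317 0.5795  effort: 9.6622 0.8094 0.2015 -0.6676
step 34  ang: -0.9203 0.2944 0.8723 -0.4900  dq: 0.0662 -0.1278 -0.2306 -0.0415  eef: -0.2104 0.2305 0.5801


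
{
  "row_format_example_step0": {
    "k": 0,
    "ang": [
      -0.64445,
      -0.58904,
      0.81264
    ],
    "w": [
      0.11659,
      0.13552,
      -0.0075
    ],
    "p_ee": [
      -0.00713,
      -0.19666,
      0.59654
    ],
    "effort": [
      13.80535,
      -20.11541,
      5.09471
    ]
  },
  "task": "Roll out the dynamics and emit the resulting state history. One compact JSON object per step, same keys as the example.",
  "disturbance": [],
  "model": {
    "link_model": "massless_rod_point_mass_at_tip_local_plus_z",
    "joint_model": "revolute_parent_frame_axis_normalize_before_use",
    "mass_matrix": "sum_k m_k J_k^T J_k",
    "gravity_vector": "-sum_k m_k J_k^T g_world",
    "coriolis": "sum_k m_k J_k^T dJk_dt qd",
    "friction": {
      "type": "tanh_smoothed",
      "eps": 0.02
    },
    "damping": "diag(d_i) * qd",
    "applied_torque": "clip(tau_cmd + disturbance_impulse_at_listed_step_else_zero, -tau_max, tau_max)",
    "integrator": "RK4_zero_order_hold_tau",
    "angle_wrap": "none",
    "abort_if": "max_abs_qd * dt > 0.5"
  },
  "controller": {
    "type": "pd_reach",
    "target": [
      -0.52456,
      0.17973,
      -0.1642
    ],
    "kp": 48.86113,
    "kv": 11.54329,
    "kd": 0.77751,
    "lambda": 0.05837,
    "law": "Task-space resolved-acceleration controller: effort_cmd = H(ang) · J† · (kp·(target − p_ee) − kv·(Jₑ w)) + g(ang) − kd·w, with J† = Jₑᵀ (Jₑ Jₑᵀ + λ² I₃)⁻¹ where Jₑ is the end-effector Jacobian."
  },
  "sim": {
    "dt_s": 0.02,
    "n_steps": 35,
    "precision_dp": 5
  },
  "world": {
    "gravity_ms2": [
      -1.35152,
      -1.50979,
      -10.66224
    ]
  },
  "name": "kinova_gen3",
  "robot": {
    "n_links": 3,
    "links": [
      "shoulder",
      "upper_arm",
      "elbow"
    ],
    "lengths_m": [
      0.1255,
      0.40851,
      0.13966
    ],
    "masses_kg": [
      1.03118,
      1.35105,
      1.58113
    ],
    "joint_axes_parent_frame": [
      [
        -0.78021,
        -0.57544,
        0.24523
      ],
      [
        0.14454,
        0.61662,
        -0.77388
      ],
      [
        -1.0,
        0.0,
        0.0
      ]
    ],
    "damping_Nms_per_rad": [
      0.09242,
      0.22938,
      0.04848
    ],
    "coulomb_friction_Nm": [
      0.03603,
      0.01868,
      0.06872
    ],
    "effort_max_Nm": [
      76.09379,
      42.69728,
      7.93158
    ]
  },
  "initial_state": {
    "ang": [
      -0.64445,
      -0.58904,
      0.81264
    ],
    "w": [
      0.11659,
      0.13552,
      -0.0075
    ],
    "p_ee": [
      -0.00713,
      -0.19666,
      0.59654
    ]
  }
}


{"k":1,"ang":[-0.65215,-0.60451,0.86984],"w":[-0.84737,-1.65677,5.57378],"p_ee":[-0.01187,-0.19287,0.59175],"effort":[12.95674,-13.77783,-0.15418]}
{"k":2,"ang":[-0.66976,-0.64746,0.98038],"w":[-0.90384,-2.63556,5.47628],"p_ee":[-0.0251,-0.18729,0.5803],"effort":[13.81336,-9.59989,-0.01677]}
{"k":3,"ang":[-0.68661,-0.70661,1.0877],"w":[-0.77117,-3.28201,5.25555],"p_ee":[-0.04428,-0.18264,0.56637],"effort":[14.10709,-6.2985,0.01901]}
{"k":4,"ang":[-0.69935,-0.77648,1.18989],"w":[-0.49243,-3.71142,4.96489],"p_ee":[-0.06772,-0.17799,0.5503],"effort":[13.85566,-3.53499,-0.04702]}
{"k":5,"ang":[-0.70534,-0.85345,1.28564],"w":[-0.09355,-3.99417,4.61195],"p_ee":[-0.09417,-0.17269,0.53229],"effort":[13.12881,-1.11209,-0.16637]}
{"k":6,"ang":[-0.70234,-0.93501,1.37379],"w":[0.40813,-4.17013,4.2052],"p_ee":[-0.12268,-0.16637,0.5125],"effort":[12.02064,1.08236,-0.29554]}
{"k":7,"ang":[-0.68837,-1.0192,1.45334],"w":[1.00744,-4.25499,3.74853],"p_ee":[-0.15248,-0.15887,0.49103],"effort":[10.59233,3.10187,-0.39552]}
{"k":8,"ang":[-0.66152,-1.10422,1.52343],"w":[1.69995,-4.2503,3.25616],"p_ee":[-0.1829,-0.15015,0.468],"effort":[8.9156,4.95852,-0.44523]}
{"k":9,"ang":[-0.61998,-1.1882,1.58353],"w":[2.47843,-4.14777,2.74716],"p_ee":[-0.21336,-0.14033,0.44352],"effort":[7.06547,6.6299,-0.43703]}
{"k":10,"ang":[-0.56217,-1.26906,1.63352],"w":[3.32651,-3.93342,2.24482],"p_ee":[-0.24326,-0.12962,0.41773],"effort":[5.11633,8.06234,-0.37638]}
{"k":11,"ang":[-0.487,-1.34441,1.67377],"w":[4.21065,-3.59214,1.77527],"p_ee":[-0.27203,-0.11828,0.39084],"effort":[3.13964,9.17479,-0.27995]}
{"k":12,"ang":[-0.39427,-1.41161,1.70518],"w":[5.07327,-3.11356,1.36344],"p_ee":[-0.29911,-0.10659,0.36322],"effort":[1.19871,9.86818,-0.17093]}
{"k":13,"ang":[-0.28518,-1.4679,1.72907],"w":[5.83331,-2.49932,1.02671],"p_ee":[-0.32404,-0.09473,0.33537],"effort":[-0.6583,10.04622,-0.07151]}
{"k":14,"ang":[-0.16269,-1.51077,1.74698],"w":[6.40111,-1.77054,0.76799],"p_ee":[-0.34656,-0.0827,0.30786],"effort":[-2.40469,9.65053,0.00573]}
{"k":15,"ang":[-0.03136,-1.53832,1.76035],"w":[6.70789,-0.97152,0.5726],"p_ee":[-0.36666,-0.07032,0.28122],"effort":[-4.03709,8.7014,0.06298]}
{"k":16,"ang":[0.1033,-1.54977,1.7702],"w":[6.73511,-0.16498,0.41354],"p_ee":[-0.38459,-0.05729,0.2557],"effort":[-5.56959,7.31999,0.1144]}
{"k":17,"ang":[0.236,-1.54564,1.77701],"w":[6.52192,0.58009,0.26389],"p_ee":[-0.4007,-0.04343,0.23126],"effort":[-7.02198,5.71601,0.17569]}
{"k":18,"ang":[0.36267,-1.52768,1.78079],"w":[6.14326,1.21282,0.10926],"p_ee":[-0.41532,-0.02875,0.20761],"effort":[-8.40695,4.09992,0.25302]}
{"k":19,"ang":[0.48079,-1.49844,1.78146],"w":[5.67803,1.7047,-0.0331],"p_ee":[-0.42864,-0.0135,0.18445],"effort":[-9.72401,2.64559,0.32264]}
{"k":20,"ang":[0.5893,-1.46079,1.78007],"w":[5.18848,2.05219,-0.11166],"p_ee":[-0.44056,0.00197,0.16151],"effort":[-10.95934,1.45289,0.32797]}
{"k":21,"ang":[0.6881,-1.41751,1.77669],"w":[4.70984,2.26797,-0.22857],"p_ee":[-0.45105,0.01722,0.13874],"effort":[-12.09698,0.55242,0.38031]}
{"k":22,"ang":[0.77762,-1.37103,1.77105],"w":[4.26046,2.37358,-0.33643],"p_ee":[-0.46015,0.03187,0.11625],"effort":[-13.12125,-0.07126,0.42946]}
{"k":23,"ang":[0.85852,-1.32331,1.76347],"w":[3.84687,2.39287,-0.42035],"p_ee":[-0.46788,0.04563,0.09422],"effort":[-14.01849,-0.45827,0.46046]}
{"k":24,"ang":[0.93154,-1.27585,1.75445],"w":[3.46951,2.34811,-0.47824],"p_ee":[-0.47428,0.05834,0.07285],"effort":[-14.78122,-0.65666,0.47195]}
{"k":25,"ang":[0.99738,-1.22975,1.7445],"w":[3.1262,2.25834,-0.513],"p_ee":[-0.47942,0.06988,0.05234],"effort":[-15.40896,-0.71289,0.46747]}
{"k":26,"ang":[1.05668,-1.18575,1.73404],"w":[2.814,2.13888,-0.52918],"p_ee":[-0.48344,0.08025,0.03286],"effort":[-15.90742,-0.66751,0.45187]}
{"k":27,"ang":[1.11004,-1.14432,1.72339],"w":[2.53,2.0017,-0.53154],"p_ee":[-0.48648,0.08947,0.01455],"effort":[-16.28695,-0.55377,0.42975]}
{"k":28,"ang":[1.158,-1.10572,1.7128],"w":[2.27162,1.8558,-0.52427],"p_ee":[-0.4887,0.09761,-0.00251],"effort":[-16.56079,-0.39781,0.40487]}
{"k":29,"ang":[1.20103,-1.07007,1.70242],"w":[2.03662,1.70782,-0.51082],"p_ee":[-0.49024,0.10477,-0.01828],"effort":[-16.74355,-0.21939,0.37989]}
{"k":30,"ang":[1.23958,-1.03736,1.69234],"w":[1.82308,1.56247,-0.49382],"p_ee":[-0.49124,0.11104,-0.03275],"effort":[-16.85006,-0.03294,0.35657]}
{"k":31,"ang":[1.27408,-1.00749,1.68263],"w":[1.62933,1.42298,-0.47516],"p_ee":[-0.49183,0.11653,-0.04596],"effort":[-16.89451,0.15148,0.33585]}
{"k":32,"ang":[1.30488,-0.98034,1.6733],"w":[1.45385,1.29141,-0.45614],"p_ee":[-0.49211,0.12133,-0.05794],"effort":[-16.88991,0.32721,0.31811]}
{"k":33,"ang":[1.33235,-0.95573,1.66434],"w":[1.29527,1.16898,-0.43759],"p_ee":[-0.49218,0.12555,-0.06877],"effort":[-16.8478,0.49024,0.30331]}
{"k":34,"ang":[1.35681,-0.93348,1.65576],"w":[1.1523,1.05622,-0.41999],"p_ee":[-0.4921,0.12927,-0.07851],"effort":[-16.77815,0.6385,0.2912]}
{"k":35,"ang":[1.37856,-0.91338,1.64751],"w":[1.02371,0.95323,-0.40359],"p_ee":[-0.49193,0.13256,-0.08725]}


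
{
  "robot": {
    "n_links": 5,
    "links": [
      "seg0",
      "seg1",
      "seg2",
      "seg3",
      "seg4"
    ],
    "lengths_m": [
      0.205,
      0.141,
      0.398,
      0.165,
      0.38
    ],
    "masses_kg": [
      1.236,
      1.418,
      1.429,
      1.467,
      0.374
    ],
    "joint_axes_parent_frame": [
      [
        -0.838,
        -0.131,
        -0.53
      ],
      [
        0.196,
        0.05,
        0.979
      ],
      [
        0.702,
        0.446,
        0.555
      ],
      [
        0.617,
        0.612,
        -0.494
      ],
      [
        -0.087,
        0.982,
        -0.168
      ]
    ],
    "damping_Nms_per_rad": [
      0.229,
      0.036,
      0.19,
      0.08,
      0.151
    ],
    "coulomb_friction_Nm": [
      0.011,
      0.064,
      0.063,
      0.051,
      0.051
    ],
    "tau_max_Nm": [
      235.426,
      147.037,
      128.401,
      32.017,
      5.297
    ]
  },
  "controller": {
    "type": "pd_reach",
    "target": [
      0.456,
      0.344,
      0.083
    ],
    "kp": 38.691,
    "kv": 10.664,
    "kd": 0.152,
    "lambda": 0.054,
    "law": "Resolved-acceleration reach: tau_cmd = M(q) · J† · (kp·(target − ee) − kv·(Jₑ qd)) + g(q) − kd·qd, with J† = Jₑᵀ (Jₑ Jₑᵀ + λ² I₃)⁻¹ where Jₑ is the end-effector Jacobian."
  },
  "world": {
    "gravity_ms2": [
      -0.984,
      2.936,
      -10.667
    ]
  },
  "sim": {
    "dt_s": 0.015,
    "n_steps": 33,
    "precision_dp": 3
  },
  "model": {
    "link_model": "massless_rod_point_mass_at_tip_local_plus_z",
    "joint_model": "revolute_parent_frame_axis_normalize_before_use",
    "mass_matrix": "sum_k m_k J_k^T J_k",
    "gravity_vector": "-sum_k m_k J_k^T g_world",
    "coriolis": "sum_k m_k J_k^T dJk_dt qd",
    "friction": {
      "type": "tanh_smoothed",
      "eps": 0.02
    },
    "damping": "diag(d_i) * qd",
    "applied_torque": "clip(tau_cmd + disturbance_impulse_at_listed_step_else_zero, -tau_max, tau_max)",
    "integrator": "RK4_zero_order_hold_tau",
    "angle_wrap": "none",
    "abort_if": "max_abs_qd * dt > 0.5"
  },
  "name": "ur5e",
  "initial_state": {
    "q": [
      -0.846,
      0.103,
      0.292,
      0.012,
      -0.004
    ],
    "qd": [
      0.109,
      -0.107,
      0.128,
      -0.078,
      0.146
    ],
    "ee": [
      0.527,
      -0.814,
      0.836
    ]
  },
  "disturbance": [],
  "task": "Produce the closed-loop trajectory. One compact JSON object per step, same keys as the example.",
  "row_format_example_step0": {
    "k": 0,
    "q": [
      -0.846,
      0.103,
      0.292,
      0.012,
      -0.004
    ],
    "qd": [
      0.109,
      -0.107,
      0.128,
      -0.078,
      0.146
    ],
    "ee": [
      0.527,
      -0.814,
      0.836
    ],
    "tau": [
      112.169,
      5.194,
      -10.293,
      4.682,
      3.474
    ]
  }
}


{"k":1,"q":[-0.826,0.089,0.318,0.02,-0.022],"qd":[2.575,-1.871,3.486,1.162,-2.441],"ee":[0.529,-0.811,0.836],"tau":[115.017,6.429,-12.76,3.713,3.251]}
{"k":2,"q":[-0.769,0.055,0.393,0.048,-0.076],"qd":[5.196,-3.096,6.686,2.535,-4.504],"ee":[0.533,-0.801,0.835],"tau":[113.808,10.004,-14.686,2.63,2.823]}
{"k":3,"q":[-0.673,0.014,0.508,0.101,-0.159],"qd":[7.718,-2.872,8.893,4.458,-6.188],"ee":[0.538,-0.782,0.831],"tau":[89.73,12.517,-12.568,1.408,2.258]}
{"k":4,"q":[-0.545,-0.018,0.644,0.184,-0.26],"qd":[9.415,-1.761,9.387,6.589,-6.937],"ee":[0.543,-0.752,0.824],"tau":[55.391,11.652,-7.26,0.611,1.615]}
{"k":5,"q":[-0.398,-0.034,0.779,0.296,-0.362],"qd":[10.186,-0.571,8.582,8.284,-6.575],"ee":[0.545,-0.711,0.815],"tau":[27.039,8.145,-2.294,0.277,0.991]}
{"k":6,"q":[-0.244,-0.035,0.897,0.427,-0.453],"qd":[10.401,0.372,7.273,9.204,-5.372],"ee":[0.546,-0.661,0.808],"tau":[8.415,3.524,0.699,0.194,0.467]}
{"k":7,"q":[-0.088,-0.024,0.996,0.568,-0.521],"qd":[10.375,1.058,5.884,9.444,-3.72],"ee":[0.547,-0.604,0.8],"tau":[-2.17,-1.125,1.586,0.182,0.08]}
{"k":8,"q":[0.066,-0.004,1.073,0.709,-0.563],"qd":[10.264,1.559,4.509,9.293,-1.902],"ee":[0.549,-0.544,0.793],"tau":[-7.394,-5.142,0.826,0.115,-0.178]}
{"k":9,"q":[0.219,0.022,1.13,0.846,-0.578],"qd":[10.115,1.944,3.13,8.948,-0.021],"ee":[0.551,-0.483,0.784],"tau":[-9.758,-8.014,-0.787,-0.071,-0.35]}
{"k":10,"q":[0.369,0.054,1.167,0.977,-0.564],"qd":[9.908,2.277,1.709,8.473,1.863],"ee":[0.553,-0.425,0.772],"tau":[-11.282,-9.245,-2.171,-0.377,-0.467]}
{"k":11,"q":[0.516,0.091,1.181,1.099,-0.522],"qd":[9.605,2.554,0.288,7.752,3.795],"ee":[0.553,-0.371,0.757],"tau":[-13.099,-8.752,-2.478,-0.766,-0.6]}
{"k":12,"q":[0.657,0.131,1.175,1.208,-0.451],"qd":[9.176,2.734,-1.037,6.694,5.703],"ee":[0.55,-0.321,0.738],"tau":[-15.602,-6.911,-1.322,-1.175,-0.774]}
{"k":13,"q":[0.79,0.172,1.151,1.299,-0.353],"qd":[8.603,2.79,-2.191,5.391,7.38],"ee":[0.543,-0.277,0.717],"tau":[-18.767,-4.458,1.153,-1.533,-0.971]}
{"k":14,"q":[0.914,0.214,1.11,1.37,-0.232],"qd":[7.907,2.705,-3.103,4.016,8.611],"ee":[0.53,-0.237,0.696],"tau":[-22.308,-2.038,4.492,-1.763,-1.144]}
{"k":15,"q":[1.026,0.253,1.059,1.42,-0.098],"qd":[7.134,2.499,-3.749,2.768,9.249],"ee":[0.514,-0.199,0.675],"tau":[-25.757,0.081,8.179,-1.822,-1.247]}
{"k":16,"q":[1.127,0.289,0.999,1.454,0.041],"qd":[6.337,2.222,-4.147,1.77,9.297],"ee":[0.496,-0.162,0.656],"tau":[-28.584,1.908,11.725,-1.727,-1.261]}
{"k":17,"q":[1.217,0.32,0.936,1.475,0.178],"qd":[5.567,1.922,-4.341,1.038,8.888],"ee":[0.476,-0.125,0.64],"tau":[-30.451,3.488,14.75,-1.529,-1.201]}
{"k":18,"q":[1.295,0.347,0.87,1.486,0.306],"qd":[4.864,1.635,-4.378,0.521,8.208],"ee":[0.457,-0.088,0.625],"tau":[-31.336,4.806,17.057,-1.278,-1.095]}
{"k":19,"q":[1.363,0.369,0.805,1.491,0.423],"qd":[4.249,1.376,-4.301,0.153,7.421],"ee":[0.44,-0.052,0.612],"tau":[-31.436,5.825,18.631,-1.006,-0.973]}
{"k":20,"q":[1.423,0.388,0.742,1.492,0.529],"qd":[3.726,1.16,-4.153,-0.105,6.626],"ee":[0.425,-0.016,0.599],"tau":[-30.992,6.553,19.575,-0.741,-0.854]}
{"k":21,"q":[1.475,0.404,0.681,1.489,0.622],"qd":[3.288,1.001,-3.971,-0.269,5.871],"ee":[0.412,0.017,0.588],"tau":[-30.203,7.026,20.026,-0.504,-0.748]}
{"k":22,"q":[1.522,0.418,0.623,1.484,0.705],"qd":[2.934,0.865,-3.753,-0.406,5.221],"ee":[0.402,0.05,0.577],"tau":[-29.273,7.268,20.121,-0.28,-0.668]}
{"k":23,"q":[1.564,0.43,0.568,1.477,0.779],"qd":[2.652,0.748,-3.517,-0.522,4.671],"ee":[0.394,0.08,0.566],"tau":[-28.302,7.347,19.98,-0.077,-0.613]}
{"k":24,"q":[1.602,0.441,0.517,1.468,0.846],"qd":[2.428,0.651,-3.276,-0.616,4.209],"ee":[0.388,0.108,0.555],"tau":[-27.348,7.316,19.693,0.104,-0.579]}
{"k":25,"q":[1.637,0.45,0.47,1.459,0.906],"qd":[2.251,0.572,-3.04,-0.687,3.819],"ee":[0.384,0.134,0.544],"tau":[-26.44,7.216,19.325,0.261,-0.563]}
{"k":26,"q":[1.669,0.458,0.426,1.448,0.96],"qd":[2.111,0.512,-2.816,-0.735,3.485],"ee":[0.381,0.158,0.533],"tau":[-25.594,7.073,18.917,0.396,-0.56]}
{"k":27,"q":[1.7,0.466,0.385,1.437,1.01],"qd":[2.001,0.467,-2.606,-0.763,3.198],"ee":[0.379,0.18,0.521],"tau":[-24.819,6.908,18.499,0.51,-0.568]}
{"k":28,"q":[1.729,0.473,0.347,1.426,1.056],"qd":[1.915,0.436,-2.412,-0.773,2.946],"ee":[0.378,0.2,0.509],"tau":[-24.115,6.733,18.089,0.607,-0.583]}
{"k":29,"q":[1.758,0.479,0.313,1.414,1.099],"qd":[1.849,0.413,-2.234,-0.769,2.726],"ee":[0.378,0.219,0.497],"tau":[-23.483,6.558,17.701,0.69,-0.604]}
{"k":30,"q":[1.785,0.485,0.28,1.403,1.138],"qd":[1.797,0.396,-2.071,-0.755,2.531],"ee":[0.379,0.236,0.485],"tau":[-22.919,6.39,17.341,0.762,-0.628]}
{"k":31,"q":[1.812,0.491,0.25,1.392,1.175],"qd":[1.758,0.382,-1.921,-0.735,2.358],"ee":[0.38,0.251,0.473],"tau":[-22.418,6.233,17.016,0.825,-0.654]}
{"k":32,"q":[1.838,0.497,0.223,1.381,1.209],"qd":[1.728,0.367,-1.784,-0.711,2.204],"ee":[0.382,0.265,0.46],"tau":[-21.972,6.09,16.726,0.882,-0.681]}
{"k":33,"q":[1.864,0.502,0.197,1.37,1.241],"qd":[1.705,0.35,-1.659,-0.684,2.066],"ee":[0.384,0.278,0.448]}


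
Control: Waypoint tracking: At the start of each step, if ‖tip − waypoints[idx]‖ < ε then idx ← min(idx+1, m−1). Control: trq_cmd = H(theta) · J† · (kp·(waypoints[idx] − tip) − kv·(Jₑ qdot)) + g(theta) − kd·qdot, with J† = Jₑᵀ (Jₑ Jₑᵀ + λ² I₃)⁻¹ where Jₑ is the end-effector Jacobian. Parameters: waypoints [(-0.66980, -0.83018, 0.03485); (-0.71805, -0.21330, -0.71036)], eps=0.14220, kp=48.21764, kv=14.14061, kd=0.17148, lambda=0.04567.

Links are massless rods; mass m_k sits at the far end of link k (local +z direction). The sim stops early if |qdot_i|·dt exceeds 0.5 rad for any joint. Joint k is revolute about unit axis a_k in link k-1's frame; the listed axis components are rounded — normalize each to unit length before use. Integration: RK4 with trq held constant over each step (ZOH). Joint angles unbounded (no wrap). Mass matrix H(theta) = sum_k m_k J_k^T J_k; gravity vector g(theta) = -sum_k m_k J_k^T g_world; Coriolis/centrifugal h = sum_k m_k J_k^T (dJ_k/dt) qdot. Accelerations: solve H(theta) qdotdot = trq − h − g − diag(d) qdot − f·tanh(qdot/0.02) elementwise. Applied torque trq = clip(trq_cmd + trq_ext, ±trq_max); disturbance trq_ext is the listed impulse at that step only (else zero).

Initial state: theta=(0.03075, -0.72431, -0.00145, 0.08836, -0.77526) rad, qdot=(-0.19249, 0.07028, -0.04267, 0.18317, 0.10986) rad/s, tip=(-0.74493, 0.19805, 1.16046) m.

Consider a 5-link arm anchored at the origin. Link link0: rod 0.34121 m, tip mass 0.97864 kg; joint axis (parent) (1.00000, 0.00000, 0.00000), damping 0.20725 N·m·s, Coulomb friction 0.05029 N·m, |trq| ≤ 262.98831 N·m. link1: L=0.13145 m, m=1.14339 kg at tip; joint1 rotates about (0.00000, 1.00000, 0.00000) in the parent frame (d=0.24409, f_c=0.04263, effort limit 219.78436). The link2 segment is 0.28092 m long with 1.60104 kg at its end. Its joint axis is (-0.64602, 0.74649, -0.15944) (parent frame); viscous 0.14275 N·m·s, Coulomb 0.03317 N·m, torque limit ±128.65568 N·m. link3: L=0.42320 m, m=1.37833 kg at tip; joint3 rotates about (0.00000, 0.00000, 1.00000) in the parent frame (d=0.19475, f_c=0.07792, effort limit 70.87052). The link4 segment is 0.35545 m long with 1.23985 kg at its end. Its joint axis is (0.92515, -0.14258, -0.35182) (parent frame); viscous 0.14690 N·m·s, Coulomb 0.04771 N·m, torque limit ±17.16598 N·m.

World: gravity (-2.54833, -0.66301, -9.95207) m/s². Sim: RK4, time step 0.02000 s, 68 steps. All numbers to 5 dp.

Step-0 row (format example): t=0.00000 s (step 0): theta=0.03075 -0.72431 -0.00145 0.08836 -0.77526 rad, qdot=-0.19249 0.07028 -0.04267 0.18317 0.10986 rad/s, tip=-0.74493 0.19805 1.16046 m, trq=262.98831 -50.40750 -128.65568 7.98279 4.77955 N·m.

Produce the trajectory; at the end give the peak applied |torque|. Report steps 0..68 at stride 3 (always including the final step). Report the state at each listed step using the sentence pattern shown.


t=0.06000 s (step 3): theta=0.19871 -0.82159 0.09525 0.17327 -1.03771 rad, qdot=4.64188 -2.17529 1.78845 1.55668 -7.46671 rad/s, tip=-0.74376 0.12901 1.08702 m, trq=61.62358 2.85348 -24.85654 1.43227 1.18996 N·m.
t=0.12000 s (step 6): theta=0.49274 -0.92180 0.16485 0.27863 -1.47427 rad, qdot=4.79574 -0.91836 0.38536 1.79664 -6.56117 rad/s, tip=-0.72938 -0.04588 0.92984 m, trq=-37.80683 14.68281 23.12413 -3.24201 1.82651 N·m.
t=0.18000 s (step 9): theta=0.75029 -0.92759 0.14747 0.38085 -1.79972 rad, qdot=3.76137 0.60316 -0.79097 1.66445 -4.28985 rad/s, tip=-0.71714 -0.23002 0.76210 m, trq=-63.26441 11.88075 32.71740 -5.72680 3.41334 N·m.
t=0.24000 s (step 12): theta=0.94508 -0.86685 0.08829 0.48260 -1.99543 rad, qdot=2.77344 1.28955 -1.05832 1.76536 -2.33681 rad/s, tip=-0.70932 -0.38204 0.61164 m, trq=-67.48037 8.21850 31.99434 -6.58895 3.94113 N·m.
t=0.30000 s (step 15): theta=1.08778 -0.78434 0.02836 0.59056 -2.09352 rad, qdot=2.02663 1.38882 -0.89078 1.81700 -1.04062 rad/s, tip=-0.70256 -0.49769 0.48556 m, trq=-65.83753 5.55815 28.87292 -6.61404 3.80556 N·m.
t=0.36000 s (step 18): theta=1.19219 -0.70479 -0.01810 0.69545 -2.13187 rad, qdot=1.48719 1.23287 -0.64720 1.65822 -0.31220 rad/s, tip=-0.69502 -0.58349 0.38385 m, trq=-62.20222 3.83499 25.52225 -6.29727 3.42234 N·m.
t=0.42000 s (step 21): theta=1.26926 -0.63744 -0.05107 0.78622 -2.13833 rad, qdot=1.10681 1.00271 -0.45156 1.35740 0.04601 rad/s, tip=-0.68704 -0.64670 0.30376 m, trq=-58.15596 3.06035 22.80992 -5.89788 3.00873 N·m.
t=0.48000 s (step 24): theta=1.32735 -0.58413 -0.07390 0.85718 -2.13081 rad, qdot=0.84803 0.77412 -0.31091 1.01609 0.18945 rad/s, tip=-0.67931 -0.69297 0.24150 m, trq=-54.57730 2.99189 20.92466 -5.53054 2.67027 N·m.
t=0.54000 s (step 27): theta=1.37264 -0.54371 -0.08955 0.90874 -2.11721 rad, qdot=0.67333 0.57689 -0.21191 0.71321 0.25522 rad/s, tip=-0.67281 -0.72686 0.19343 m, trq=-51.97079 3.30334 19.78660 -5.23017 2.35713 N·m.
t=0.60000 s (step 30): theta=1.40919 -0.51400 -0.10010 0.94374 -2.10118 rad, qdot=0.55242 0.41778 -0.14084 0.46417 0.27464 rad/s, tip=-0.66798 -0.75185 0.15645 m, trq=-50.14615 3.70225 19.10042 -4.99674 2.09222 N·m.
t=0.66000 s (step 33): theta=1.44781 -0.50533 -0.12584 0.97322 -2.12407 rad, qdot=0.84886 -0.27206 -0.97192 0.73001 -1.41542 rad/s, tip=-0.66697 -0.74863 0.10159 m, trq=-6.51217 -30.19963 -20.49676 2.65011 -4.87220 N·m.
t=0.72000 s (step 36): theta=1.50647 -0.53433 -0.20452 1.04791 -2.20954 rad, qdot=1.07606 -0.61810 -1.55118 1.82698 -1.07331 rad/s, tip=-0.67315 -0.68347 -0.01743 m, trq=-35.58389 -4.14172 8.38760 -3.16688 0.30784 N·m.
t=0.78000 s (step 39): theta=1.57431 -0.57184 -0.30066 1.18547 -2.23312 rad, qdot=1.17702 -0.59503 -1.58645 2.62836 0.26101 rad/s, tip=-0.68058 -0.59935 -0.14707 m, trq=-46.08085 6.40632 19.72341 -4.98703 1.17537 N·m.
t=0.84000 s (step 42): theta=1.64719 -0.60242 -0.38825 1.34570 -2.19002 rad, qdot=1.24378 -0.40227 -1.31495 2.60389 1.07334 rad/s, tip=-0.68552 -0.51614 -0.26133 m, trq=-47.19071 8.80548 22.03554 -5.09008 0.67525 N·m.
t=0.90000 s (step 45): theta=1.72278 -0.61905 -0.45677 1.48962 -2.11662 rad, qdot=1.26426 -0.14640 -0.97407 2.16148 1.30698 rad/s, tip=-0.68814 -0.44346 -0.35426 m, trq=-44.87633 6.87403 20.06745 -4.74032 0.01704 N·m.
t=0.96000 s (step 48): theta=1.79800 -0.62086 -0.50544 1.60402 -2.03987 rad, qdot=1.23525 0.07526 -0.65262 1.65696 1.22081 rad/s, tip=-0.68982 -0.38485 -0.42796 m, trq=-41.40209 3.30010 16.40062 -4.38060 -0.49897 N·m.
t=1.02000 s (step 51): theta=1.87041 -0.61176 -0.53592 1.68969 -1.97275 rad, qdot=1.17260 0.21723 -0.37253 1.20909 1.00965 rad/s, tip=-0.69149 -0.33994 -0.48623 m, trq=-37.79347 -0.36070 12.45949 -4.08700 -0.88540 N·m.
t=1.08000 s (step 54): theta=1.93836 -0.59631 -0.55135 1.75061 -1.91915 rad, qdot=1.08971 0.28807 -0.14984 0.83263 0.77957 rad/s, tip=-0.69353 -0.30659 -0.53249 m, trq=-34.54676 -3.47029 8.92293 -3.84694 -1.18724 N·m.
t=1.14000 s (step 57): theta=2.00103 -0.57829 -0.55511 1.79106 -1.87874 rad, qdot=0.99764 0.30730 0.01487 0.52536 0.57465 rad/s, tip=-0.69593 -0.28225 -0.56942 m, trq=-31.83520 -5.88224 6.02752 -3.64230 -1.43034 N·m.
t=1.20000 s (step 60): theta=2.05781 -0.55975 -0.55126 1.81478 -1.84910 rad, qdot=0.89526 0.30679 0.10797 0.27537 0.41888 rad/s, tip=-0.69853 -0.26456 -0.59904 m, trq=-29.67547 -7.63164 3.80589 -3.46155 -1.62914 N·m.
t=1.26000 s (step 63): theta=2.10856 -0.54186 -0.54297 1.82532 -1.82783 rad, qdot=0.79715 0.28719 0.16430 0.08441 0.29509 rad/s, tip=-0.70113 -0.25168 -0.62285 m, trq=-27.90246 -8.89675 2.09199 -3.29903 -1.78948 N·m.
t=1.32000 s (step 66): theta=2.15361 -0.52556 -0.53207 1.82640 -1.81300 rad, qdot=0.70580 0.25080 0.19992 -0.02380 0.20731 rad/s, tip=-0.70354 -0.24226 -0.64210 m, trq=-26.73529 -9.92054 0.84050 -3.20104 -1.91966 N·m.
t=1.36000 s (step 68): theta=2.18060 -0.51626 -0.52371 1.82496 -1.80556 rad, qdot=0.64297 0.21400 0.21712 -0.04744 0.16644 rad/s, tip=-0.70495 -0.23733 -0.65314 m.
max |trq| (N·m): 262.98831
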